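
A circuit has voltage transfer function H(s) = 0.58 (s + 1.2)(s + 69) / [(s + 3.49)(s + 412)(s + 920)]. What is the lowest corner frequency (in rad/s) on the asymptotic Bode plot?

1.2 rad/s

Break frequencies occur at each pole and zero magnitude: 1.2 rad/s, 3.49 rad/s, 69 rad/s, 412 rad/s, 920 rad/s.
The lowest is 1.2 rad/s.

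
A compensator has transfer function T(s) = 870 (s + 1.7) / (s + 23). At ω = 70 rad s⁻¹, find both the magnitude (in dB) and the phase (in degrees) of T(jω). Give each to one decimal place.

|j70 + 1.7| = √(70² + 1.7²) = 70.02
|j70 + 23| = √(70² + 23²) = 73.68
|T(j70)| = 870 × 70.02 / 73.68 = 826.77
20 log₁₀(826.77) = 58.35 dB
∠(j70 + 1.7) = arctan(70/1.7) = 88.61°
∠(j70 + 23) = arctan(70/23) = 71.81°
∠T(j70) = 88.61° − 71.81° = 16.80°

|T| = 58.3 dB, ∠T = 16.8 deg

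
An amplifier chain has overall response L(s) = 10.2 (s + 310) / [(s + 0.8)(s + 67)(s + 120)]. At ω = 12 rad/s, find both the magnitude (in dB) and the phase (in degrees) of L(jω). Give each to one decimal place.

|L| = -29.9 dB, ∠L = -99.8°

|j12 + 310| = √(12² + 310²) = 310.2
|j12 + 0.8| = √(12² + 0.8²) = 12.03
|j12 + 67| = √(12² + 67²) = 68.07
|j12 + 120| = √(12² + 120²) = 120.6
|L(j12)| = 10.2 × 310.2 / (12.03 × 68.07 × 120.6) = 0.032053
20 log₁₀(0.032053) = -29.88 dB
∠(j12 + 310) = arctan(12/310) = 2.22°
∠(j12 + 0.8) = arctan(12/0.8) = 86.19°
∠(j12 + 67) = arctan(12/67) = 10.15°
∠(j12 + 120) = arctan(12/120) = 5.71°
∠L(j12) = 2.22° − (86.19° + 10.15° + 5.71°) = -99.83°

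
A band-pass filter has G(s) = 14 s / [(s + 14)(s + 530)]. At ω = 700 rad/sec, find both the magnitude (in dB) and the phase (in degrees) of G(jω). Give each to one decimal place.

|j700| = 700
|j700 + 14| = √(700² + 14²) = 700.1
|j700 + 530| = √(700² + 530²) = 878
|G(j700)| = 14 × 700 / (700.1 × 878) = 0.015942
20 log₁₀(0.015942) = -35.95 dB
∠(j700) = 90.00°
∠(j700 + 14) = arctan(700/14) = 88.85°
∠(j700 + 530) = arctan(700/530) = 52.87°
∠G(j700) = 90.00° − (88.85° + 52.87°) = -51.72°

|G| = -35.9 dB, ∠G = -51.7°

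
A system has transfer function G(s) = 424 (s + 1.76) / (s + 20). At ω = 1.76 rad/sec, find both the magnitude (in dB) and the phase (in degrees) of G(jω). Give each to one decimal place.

|G| = 34.4 dB, ∠G = 40.0 deg

|j1.76 + 1.76| = √(1.76² + 1.76²) = 2.489
|j1.76 + 20| = √(1.76² + 20²) = 20.08
|G(j1.76)| = 424 × 2.489 / 20.08 = 52.564
20 log₁₀(52.564) = 34.41 dB
∠(j1.76 + 1.76) = arctan(1.76/1.76) = 45.00°
∠(j1.76 + 20) = arctan(1.76/20) = 5.03°
∠G(j1.76) = 45.00° − 5.03° = 39.97°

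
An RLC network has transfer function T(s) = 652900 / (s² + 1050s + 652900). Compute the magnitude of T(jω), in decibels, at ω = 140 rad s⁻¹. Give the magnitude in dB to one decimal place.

|(j140)² + 1050(j140) + 652900| = |6.333e+05 + j1.47e+05| = 6.501e+05
|T(j140)| = 652900 / 6.501e+05 = 1.0043
20 log₁₀(1.0043) = 0.04 dB

0.0 dB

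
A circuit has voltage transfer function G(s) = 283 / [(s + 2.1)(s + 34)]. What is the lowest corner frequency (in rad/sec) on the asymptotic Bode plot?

2.1 rad/sec

Break frequencies occur at each pole and zero magnitude: 2.1 rad/sec, 34 rad/sec.
The lowest is 2.1 rad/sec.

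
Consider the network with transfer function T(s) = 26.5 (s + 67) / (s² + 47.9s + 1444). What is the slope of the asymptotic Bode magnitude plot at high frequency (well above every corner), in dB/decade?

With 1 zero and 2 poles, the high-frequency asymptotic slope is 20 × (1 − 2) = -20 dB/decade.

-20 dB/decade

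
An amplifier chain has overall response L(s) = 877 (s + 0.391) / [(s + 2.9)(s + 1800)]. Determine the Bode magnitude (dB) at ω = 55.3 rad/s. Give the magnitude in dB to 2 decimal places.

|j55.3 + 0.391| = √(55.3² + 0.391²) = 55.3
|j55.3 + 2.9| = √(55.3² + 2.9²) = 55.38
|j55.3 + 1800| = √(55.3² + 1800²) = 1801
|L(j55.3)| = 877 × 55.3 / (55.38 × 1801) = 0.48634
20 log₁₀(0.48634) = -6.261 dB

-6.26 dB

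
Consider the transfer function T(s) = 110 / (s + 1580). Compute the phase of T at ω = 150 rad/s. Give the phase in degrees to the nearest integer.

-5°

∠(j150 + 1580) = arctan(150/1580) = 5.42°
∠T(j150) = −5.42° = -5.42°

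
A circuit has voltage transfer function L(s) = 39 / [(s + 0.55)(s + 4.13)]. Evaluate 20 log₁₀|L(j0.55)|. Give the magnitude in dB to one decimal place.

|j0.55 + 0.55| = √(0.55² + 0.55²) = 0.7778
|j0.55 + 4.13| = √(0.55² + 4.13²) = 4.166
|L(j0.55)| = 39 / (0.7778 × 4.166) = 12.034
20 log₁₀(12.034) = 21.61 dB

21.6 dB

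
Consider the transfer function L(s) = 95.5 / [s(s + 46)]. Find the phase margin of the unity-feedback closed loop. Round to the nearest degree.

Gain crossover: |L(jω)| = 1 at ω ≈ 2.07 rad/sec.
∠L(j2.07) = −90° − arctan(2.07/46) ≈ -92.58°
PM = 180° + (-92.58°) = 87.42°

87 deg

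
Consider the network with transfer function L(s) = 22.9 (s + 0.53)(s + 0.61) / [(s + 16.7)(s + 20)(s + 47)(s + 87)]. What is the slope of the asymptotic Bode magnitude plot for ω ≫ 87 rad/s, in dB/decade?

-40 dB/decade

With 2 zeros and 4 poles, the high-frequency asymptotic slope is 20 × (2 − 4) = -40 dB/decade.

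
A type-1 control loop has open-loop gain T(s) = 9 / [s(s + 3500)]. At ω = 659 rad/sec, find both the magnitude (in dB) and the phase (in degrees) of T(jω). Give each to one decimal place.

|j659 + 3500| = √(659² + 3500²) = 3561
|j659| = 659
|T(j659)| = 9 / (3561 × 659) = 3.8346e-06
20 log₁₀(3.8346e-06) = -108.33 dB
∠(j659 + 3500) = arctan(659/3500) = 10.66°
∠(j659) = 90.00°
∠T(j659) = − (10.66° + 90.00°) = -100.66°

|T| = -108.3 dB, ∠T = -100.7°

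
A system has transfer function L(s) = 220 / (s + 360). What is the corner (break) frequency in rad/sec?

The single real pole at s = −360 gives a corner at ω = 360 rad/sec.

360 rad/sec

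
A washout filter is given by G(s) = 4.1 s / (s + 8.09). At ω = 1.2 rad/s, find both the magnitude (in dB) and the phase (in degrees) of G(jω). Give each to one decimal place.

|G| = -4.4 dB, ∠G = 81.6°

|j1.2| = 1.2
|j1.2 + 8.09| = √(1.2² + 8.09²) = 8.179
|G(j1.2)| = 4.1 × 1.2 / 8.179 = 0.60158
20 log₁₀(0.60158) = -4.41 dB
∠(j1.2) = 90.00°
∠(j1.2 + 8.09) = arctan(1.2/8.09) = 8.44°
∠G(j1.2) = 90.00° − 8.44° = 81.56°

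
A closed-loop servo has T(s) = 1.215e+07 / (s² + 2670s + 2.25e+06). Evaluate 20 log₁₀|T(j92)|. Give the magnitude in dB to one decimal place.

|(j92)² + 2670(j92) + 2.25e+06| = |2.2415e+06 + j2.4564e+05| = 2.255e+06
|T(j92)| = 1.215e+07 / 2.255e+06 = 5.3881
20 log₁₀(5.3881) = 14.63 dB

14.6 dB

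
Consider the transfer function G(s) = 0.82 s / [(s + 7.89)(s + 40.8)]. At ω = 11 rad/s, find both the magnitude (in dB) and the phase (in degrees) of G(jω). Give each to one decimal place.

|j11| = 11
|j11 + 7.89| = √(11² + 7.89²) = 13.54
|j11 + 40.8| = √(11² + 40.8²) = 42.26
|G(j11)| = 0.82 × 11 / (13.54 × 42.26) = 0.015768
20 log₁₀(0.015768) = -36.04 dB
∠(j11) = 90.00°
∠(j11 + 7.89) = arctan(11/7.89) = 54.35°
∠(j11 + 40.8) = arctan(11/40.8) = 15.09°
∠G(j11) = 90.00° − (54.35° + 15.09°) = 20.56°

|G| = -36.0 dB, ∠G = 20.6°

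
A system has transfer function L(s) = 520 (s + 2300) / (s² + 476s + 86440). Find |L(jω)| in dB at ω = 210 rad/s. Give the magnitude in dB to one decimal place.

|j210 + 2300| = √(210² + 2300²) = 2310
|(j210)² + 476(j210) + 86440| = |42340 + j99960| = 1.086e+05
|L(j210)| = 520 × 2310 / 1.086e+05 = 11.063
20 log₁₀(11.063) = 20.88 dB

20.9 dB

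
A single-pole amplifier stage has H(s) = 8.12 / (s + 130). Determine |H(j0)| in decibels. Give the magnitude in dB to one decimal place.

H(0) = 8.12 / 130 = 0.062462
20 log₁₀(0.062462) = -24.09 dB

-24.1 dB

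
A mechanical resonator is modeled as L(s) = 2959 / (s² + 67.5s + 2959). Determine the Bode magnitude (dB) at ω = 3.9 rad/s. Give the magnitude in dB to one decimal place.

0.0 dB

|(j3.9)² + 67.5(j3.9) + 2959| = |2943.8 + j263.25| = 2956
|L(j3.9)| = 2959 / 2956 = 1.0012
20 log₁₀(1.0012) = 0.01 dB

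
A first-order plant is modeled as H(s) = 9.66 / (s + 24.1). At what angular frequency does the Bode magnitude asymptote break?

The single real pole at s = −24.1 gives a corner at ω = 24.1 rad s⁻¹.

24.1 rad s⁻¹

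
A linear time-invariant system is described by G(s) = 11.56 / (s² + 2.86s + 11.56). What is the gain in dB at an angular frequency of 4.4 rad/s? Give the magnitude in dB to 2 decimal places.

|(j4.4)² + 2.86(j4.4) + 11.56| = |-7.8 + j12.584| = 14.81
|G(j4.4)| = 11.56 / 14.81 = 0.7808
20 log₁₀(0.7808) = -2.149 dB

-2.15 dB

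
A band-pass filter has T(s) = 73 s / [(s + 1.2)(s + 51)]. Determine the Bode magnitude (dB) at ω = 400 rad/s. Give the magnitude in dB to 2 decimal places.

|j400| = 400
|j400 + 1.2| = √(400² + 1.2²) = 400
|j400 + 51| = √(400² + 51²) = 403.2
|T(j400)| = 73 × 400 / (400 × 403.2) = 0.18103
20 log₁₀(0.18103) = -14.845 dB

-14.84 dB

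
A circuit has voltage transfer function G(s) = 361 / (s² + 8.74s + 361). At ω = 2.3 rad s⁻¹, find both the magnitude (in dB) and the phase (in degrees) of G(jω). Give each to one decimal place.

|(j2.3)² + 8.74(j2.3) + 361| = |355.71 + j20.102| = 356.3
|G(j2.3)| = 361 / 356.3 = 1.0133
20 log₁₀(1.0133) = 0.11 dB
∠[(j2.3)² + 8.74(j2.3) + 361] = ∠[355.71 + j20.102] = 3.23°
∠G(j2.3) = −3.23° = -3.23°

|G| = 0.1 dB, ∠G = -3.2°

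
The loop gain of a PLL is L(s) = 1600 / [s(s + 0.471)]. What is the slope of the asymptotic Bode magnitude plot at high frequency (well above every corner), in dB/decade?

-40 dB/decade

With 0 zeros and 2 poles, the high-frequency asymptotic slope is 20 × (0 − 2) = -40 dB/decade.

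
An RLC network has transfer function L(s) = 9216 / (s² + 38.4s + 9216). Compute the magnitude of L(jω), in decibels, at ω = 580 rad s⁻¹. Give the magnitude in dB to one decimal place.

-31.0 dB

|(j580)² + 38.4(j580) + 9216| = |-3.2718e+05 + j22272| = 3.279e+05
|L(j580)| = 9216 / 3.279e+05 = 0.028103
20 log₁₀(0.028103) = -31.03 dB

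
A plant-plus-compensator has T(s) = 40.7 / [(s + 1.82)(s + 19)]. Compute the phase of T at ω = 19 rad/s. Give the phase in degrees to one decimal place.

-129.5°

∠(j19 + 1.82) = arctan(19/1.82) = 84.53°
∠(j19 + 19) = arctan(19/19) = 45.00°
∠T(j19) = − (84.53° + 45.00°) = -129.53°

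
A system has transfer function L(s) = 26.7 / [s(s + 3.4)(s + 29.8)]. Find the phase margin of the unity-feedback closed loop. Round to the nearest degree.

85°

Gain crossover: |L(jω)| = 1 at ω ≈ 0.263 rad/s.
∠L(j0.263) = −90° − arctan(0.263/3.4) − arctan(0.263/29.8) ≈ -94.92°
PM = 180° + (-94.92°) = 85.08°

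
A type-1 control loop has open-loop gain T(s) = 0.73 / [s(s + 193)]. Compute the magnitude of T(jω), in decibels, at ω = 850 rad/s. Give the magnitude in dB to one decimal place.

|j850 + 193| = √(850² + 193²) = 871.6
|j850| = 850
|T(j850)| = 0.73 / (871.6 × 850) = 9.853e-07
20 log₁₀(9.853e-07) = -120.13 dB

-120.1 dB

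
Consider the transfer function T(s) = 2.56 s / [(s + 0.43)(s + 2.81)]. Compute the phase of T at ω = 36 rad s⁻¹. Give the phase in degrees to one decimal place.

∠(j36) = 90.00°
∠(j36 + 0.43) = arctan(36/0.43) = 89.32°
∠(j36 + 2.81) = arctan(36/2.81) = 85.54°
∠T(j36) = 90.00° − (89.32° + 85.54°) = -84.85°

-84.9°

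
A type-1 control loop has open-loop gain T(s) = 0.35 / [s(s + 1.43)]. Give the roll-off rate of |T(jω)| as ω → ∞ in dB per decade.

With 0 zeros and 2 poles, the high-frequency asymptotic slope is 20 × (0 − 2) = -40 dB/decade.

-40 dB/decade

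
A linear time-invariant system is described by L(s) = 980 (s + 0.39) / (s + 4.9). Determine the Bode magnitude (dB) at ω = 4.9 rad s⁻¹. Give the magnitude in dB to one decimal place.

|j4.9 + 0.39| = √(4.9² + 0.39²) = 4.915
|j4.9 + 4.9| = √(4.9² + 4.9²) = 6.93
|L(j4.9)| = 980 × 4.915 / 6.93 = 695.16
20 log₁₀(695.16) = 56.84 dB

56.8 dB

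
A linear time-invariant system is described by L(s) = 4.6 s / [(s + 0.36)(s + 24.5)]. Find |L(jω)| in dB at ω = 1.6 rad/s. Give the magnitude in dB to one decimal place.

|j1.6| = 1.6
|j1.6 + 0.36| = √(1.6² + 0.36²) = 1.64
|j1.6 + 24.5| = √(1.6² + 24.5²) = 24.55
|L(j1.6)| = 4.6 × 1.6 / (1.64 × 24.55) = 0.18279
20 log₁₀(0.18279) = -14.76 dB

-14.8 dB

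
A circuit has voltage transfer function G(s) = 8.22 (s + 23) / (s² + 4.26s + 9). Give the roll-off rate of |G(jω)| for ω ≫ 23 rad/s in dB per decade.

With 1 zero and 2 poles, the high-frequency asymptotic slope is 20 × (1 − 2) = -20 dB/decade.

-20 dB/decade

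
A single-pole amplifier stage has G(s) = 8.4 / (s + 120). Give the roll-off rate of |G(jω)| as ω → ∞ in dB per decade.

-20 dB/decade

With 0 zeros and 1 pole, the high-frequency asymptotic slope is 20 × (0 − 1) = -20 dB/decade.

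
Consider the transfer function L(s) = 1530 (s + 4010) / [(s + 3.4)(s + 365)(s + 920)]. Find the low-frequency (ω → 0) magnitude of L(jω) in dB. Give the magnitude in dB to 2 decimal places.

14.61 dB

L(0) = 1530 × 4010 / (3.4 × 365 × 920) = 5.3737
20 log₁₀(5.3737) = 14.606 dB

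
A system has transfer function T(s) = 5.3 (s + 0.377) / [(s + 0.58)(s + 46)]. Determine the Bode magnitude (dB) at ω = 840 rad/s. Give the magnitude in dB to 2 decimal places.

|j840 + 0.377| = √(840² + 0.377²) = 840
|j840 + 0.58| = √(840² + 0.58²) = 840
|j840 + 46| = √(840² + 46²) = 841.3
|T(j840)| = 5.3 × 840 / (840 × 841.3) = 0.0063001
20 log₁₀(0.0063001) = -44.013 dB

-44.01 dB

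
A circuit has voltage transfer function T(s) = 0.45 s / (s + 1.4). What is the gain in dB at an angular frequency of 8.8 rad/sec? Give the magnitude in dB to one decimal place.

|j8.8| = 8.8
|j8.8 + 1.4| = √(8.8² + 1.4²) = 8.911
|T(j8.8)| = 0.45 × 8.8 / 8.911 = 0.44441
20 log₁₀(0.44441) = -7.04 dB

-7.0 dB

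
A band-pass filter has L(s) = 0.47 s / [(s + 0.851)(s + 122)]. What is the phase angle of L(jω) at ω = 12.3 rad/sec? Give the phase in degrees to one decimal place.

∠(j12.3) = 90.00°
∠(j12.3 + 0.851) = arctan(12.3/0.851) = 86.04°
∠(j12.3 + 122) = arctan(12.3/122) = 5.76°
∠L(j12.3) = 90.00° − (86.04° + 5.76°) = -1.80°

-1.8 deg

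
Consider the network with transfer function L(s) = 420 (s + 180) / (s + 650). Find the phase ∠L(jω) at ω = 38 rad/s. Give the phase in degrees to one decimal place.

8.6°

∠(j38 + 180) = arctan(38/180) = 11.92°
∠(j38 + 650) = arctan(38/650) = 3.35°
∠L(j38) = 11.92° − 3.35° = 8.57°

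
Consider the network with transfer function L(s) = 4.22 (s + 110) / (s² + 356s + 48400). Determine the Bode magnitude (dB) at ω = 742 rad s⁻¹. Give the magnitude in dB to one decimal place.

|j742 + 110| = √(742² + 110²) = 750.1
|(j742)² + 356(j742) + 48400| = |-5.0216e+05 + j2.6415e+05| = 5.674e+05
|L(j742)| = 4.22 × 750.1 / 5.674e+05 = 0.0055789
20 log₁₀(0.0055789) = -45.07 dB

-45.1 dB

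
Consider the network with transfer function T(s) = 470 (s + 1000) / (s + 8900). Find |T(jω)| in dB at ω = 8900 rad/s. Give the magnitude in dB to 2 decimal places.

50.49 dB

|j8900 + 1000| = √(8900² + 1000²) = 8956
|j8900 + 8900| = √(8900² + 8900²) = 1.259e+04
|T(j8900)| = 470 × 8956 / 1.259e+04 = 334.43
20 log₁₀(334.43) = 50.486 dB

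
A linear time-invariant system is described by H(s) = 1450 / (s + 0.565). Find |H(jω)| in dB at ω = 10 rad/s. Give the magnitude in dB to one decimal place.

|j10 + 0.565| = √(10² + 0.565²) = 10.02
|H(j10)| = 1450 / 10.02 = 144.77
20 log₁₀(144.77) = 43.21 dB

43.2 dB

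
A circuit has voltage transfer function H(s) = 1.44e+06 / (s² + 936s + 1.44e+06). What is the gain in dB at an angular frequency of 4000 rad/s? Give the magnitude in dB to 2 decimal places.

-20.37 dB

|(j4000)² + 936(j4000) + 1.44e+06| = |-1.456e+07 + j3.744e+06| = 1.503e+07
|H(j4000)| = 1.44e+06 / 1.503e+07 = 0.095785
20 log₁₀(0.095785) = -20.374 dB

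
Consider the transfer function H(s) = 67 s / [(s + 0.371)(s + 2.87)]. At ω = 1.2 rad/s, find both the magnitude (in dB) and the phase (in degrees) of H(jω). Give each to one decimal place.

|j1.2| = 1.2
|j1.2 + 0.371| = √(1.2² + 0.371²) = 1.256
|j1.2 + 2.87| = √(1.2² + 2.87²) = 3.111
|H(j1.2)| = 67 × 1.2 / (1.256 × 3.111) = 20.577
20 log₁₀(20.577) = 26.27 dB
∠(j1.2) = 90.00°
∠(j1.2 + 0.371) = arctan(1.2/0.371) = 72.82°
∠(j1.2 + 2.87) = arctan(1.2/2.87) = 22.69°
∠H(j1.2) = 90.00° − (72.82° + 22.69°) = -5.51°

|H| = 26.3 dB, ∠H = -5.5°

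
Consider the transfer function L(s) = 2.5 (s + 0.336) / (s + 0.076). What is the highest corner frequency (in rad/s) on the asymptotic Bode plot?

Break frequencies occur at each pole and zero magnitude: 0.076 rad/s, 0.336 rad/s.
The highest is 0.336 rad/s.

0.336 rad/s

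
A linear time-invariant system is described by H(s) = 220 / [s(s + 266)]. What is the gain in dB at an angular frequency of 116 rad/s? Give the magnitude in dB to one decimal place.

|j116 + 266| = √(116² + 266²) = 290.2
|j116| = 116
|H(j116)| = 220 / (290.2 × 116) = 0.0065355
20 log₁₀(0.0065355) = -43.69 dB

-43.7 dB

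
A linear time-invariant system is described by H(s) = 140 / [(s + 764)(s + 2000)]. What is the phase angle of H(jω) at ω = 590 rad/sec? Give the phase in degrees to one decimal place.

-54.1 deg

∠(j590 + 764) = arctan(590/764) = 37.68°
∠(j590 + 2000) = arctan(590/2000) = 16.44°
∠H(j590) = − (37.68° + 16.44°) = -54.11°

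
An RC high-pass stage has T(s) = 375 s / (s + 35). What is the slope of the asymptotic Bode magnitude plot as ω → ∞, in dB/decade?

0 dB/decade

With 1 zero and 1 pole, the high-frequency asymptotic slope is 20 × (1 − 1) = 0 dB/decade.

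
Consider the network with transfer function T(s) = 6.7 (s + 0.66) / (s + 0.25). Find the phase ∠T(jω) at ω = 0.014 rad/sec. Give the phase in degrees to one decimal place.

∠(j0.014 + 0.66) = arctan(0.014/0.66) = 1.22°
∠(j0.014 + 0.25) = arctan(0.014/0.25) = 3.21°
∠T(j0.014) = 1.22° − 3.21° = -1.99°

-2.0°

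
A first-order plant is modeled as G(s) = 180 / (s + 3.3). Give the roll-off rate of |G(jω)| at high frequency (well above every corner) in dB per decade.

With 0 zeros and 1 pole, the high-frequency asymptotic slope is 20 × (0 − 1) = -20 dB/decade.

-20 dB/decade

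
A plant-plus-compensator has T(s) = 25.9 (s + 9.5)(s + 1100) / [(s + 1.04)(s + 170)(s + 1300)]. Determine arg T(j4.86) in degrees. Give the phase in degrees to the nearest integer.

∠(j4.86 + 9.5) = arctan(4.86/9.5) = 27.09°
∠(j4.86 + 1100) = arctan(4.86/1100) = 0.25°
∠(j4.86 + 1.04) = arctan(4.86/1.04) = 77.92°
∠(j4.86 + 170) = arctan(4.86/170) = 1.64°
∠(j4.86 + 1300) = arctan(4.86/1300) = 0.21°
∠T(j4.86) = 27.09° + 0.25° − (77.92° + 1.64° + 0.21°) = -52.43°

-52°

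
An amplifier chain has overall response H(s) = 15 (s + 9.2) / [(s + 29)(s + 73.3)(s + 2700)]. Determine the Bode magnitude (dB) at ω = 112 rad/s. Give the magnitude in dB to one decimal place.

|j112 + 9.2| = √(112² + 9.2²) = 112.4
|j112 + 29| = √(112² + 29²) = 115.7
|j112 + 73.3| = √(112² + 73.3²) = 133.9
|j112 + 2700| = √(112² + 2700²) = 2702
|H(j112)| = 15 × 112.4 / (115.7 × 133.9 × 2702) = 4.028e-05
20 log₁₀(4.028e-05) = -87.90 dB

-87.9 dB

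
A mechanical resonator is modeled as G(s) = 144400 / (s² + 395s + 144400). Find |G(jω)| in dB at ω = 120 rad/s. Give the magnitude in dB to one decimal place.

|(j120)² + 395(j120) + 144400| = |1.3e+05 + j47400| = 1.384e+05
|G(j120)| = 144400 / 1.384e+05 = 1.0436
20 log₁₀(1.0436) = 0.37 dB

0.4 dB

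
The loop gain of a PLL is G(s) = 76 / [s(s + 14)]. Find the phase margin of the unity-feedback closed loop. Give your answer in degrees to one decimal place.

Gain crossover: |G(jω)| = 1 at ω ≈ 5.1 rad/sec.
∠G(j5.1) = −90° − arctan(5.1/14) ≈ -110.02°
PM = 180° + (-110.02°) = 69.98°

70.0°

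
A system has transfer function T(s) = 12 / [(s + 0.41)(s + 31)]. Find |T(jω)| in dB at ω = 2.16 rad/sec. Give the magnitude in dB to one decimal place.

|j2.16 + 0.41| = √(2.16² + 0.41²) = 2.199
|j2.16 + 31| = √(2.16² + 31²) = 31.08
|T(j2.16)| = 12 / (2.199 × 31.08) = 0.17564
20 log₁₀(0.17564) = -15.11 dB

-15.1 dB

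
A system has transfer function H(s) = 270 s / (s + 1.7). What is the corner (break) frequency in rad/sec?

1.7 rad/sec

The single real pole at s = −1.7 gives a corner at ω = 1.7 rad/sec.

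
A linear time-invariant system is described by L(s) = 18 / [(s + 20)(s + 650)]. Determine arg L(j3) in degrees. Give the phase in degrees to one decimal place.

∠(j3 + 20) = arctan(3/20) = 8.53°
∠(j3 + 650) = arctan(3/650) = 0.26°
∠L(j3) = − (8.53° + 0.26°) = -8.80°

-8.8°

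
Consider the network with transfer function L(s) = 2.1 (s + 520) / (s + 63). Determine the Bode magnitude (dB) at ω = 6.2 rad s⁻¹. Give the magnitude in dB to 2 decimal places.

|j6.2 + 520| = √(6.2² + 520²) = 520
|j6.2 + 63| = √(6.2² + 63²) = 63.3
|L(j6.2)| = 2.1 × 520 / 63.3 = 17.251
20 log₁₀(17.251) = 24.736 dB

24.74 dB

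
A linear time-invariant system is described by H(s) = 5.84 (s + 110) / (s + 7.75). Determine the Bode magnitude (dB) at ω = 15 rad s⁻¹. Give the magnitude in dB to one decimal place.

31.7 dB

|j15 + 110| = √(15² + 110²) = 111
|j15 + 7.75| = √(15² + 7.75²) = 16.88
|H(j15)| = 5.84 × 111 / 16.88 = 38.4
20 log₁₀(38.4) = 31.69 dB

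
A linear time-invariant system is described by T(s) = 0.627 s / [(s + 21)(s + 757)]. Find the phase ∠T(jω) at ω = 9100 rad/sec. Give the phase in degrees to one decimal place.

-85.1°

∠(j9100) = 90.00°
∠(j9100 + 21) = arctan(9100/21) = 89.87°
∠(j9100 + 757) = arctan(9100/757) = 85.24°
∠T(j9100) = 90.00° − (89.87° + 85.24°) = -85.11°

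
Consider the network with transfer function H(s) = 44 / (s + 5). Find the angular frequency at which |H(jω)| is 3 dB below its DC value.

5 rad/sec

For a single-pole low-pass, the −3 dB point is at the pole: ω = 5 rad/sec.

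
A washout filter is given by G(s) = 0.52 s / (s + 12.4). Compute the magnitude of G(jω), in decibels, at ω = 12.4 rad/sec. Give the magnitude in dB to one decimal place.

|j12.4| = 12.4
|j12.4 + 12.4| = √(12.4² + 12.4²) = 17.54
|G(j12.4)| = 0.52 × 12.4 / 17.54 = 0.3677
20 log₁₀(0.3677) = -8.69 dB

-8.7 dB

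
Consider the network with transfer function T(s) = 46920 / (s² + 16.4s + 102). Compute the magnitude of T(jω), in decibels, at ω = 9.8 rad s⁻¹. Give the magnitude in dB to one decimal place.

49.3 dB

|(j9.8)² + 16.4(j9.8) + 102| = |5.96 + j160.72| = 160.8
|T(j9.8)| = 46920 / 160.8 = 291.74
20 log₁₀(291.74) = 49.30 dB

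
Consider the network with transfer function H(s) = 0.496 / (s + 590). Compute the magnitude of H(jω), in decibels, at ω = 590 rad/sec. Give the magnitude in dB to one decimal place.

-64.5 dB

|j590 + 590| = √(590² + 590²) = 834.4
|H(j590)| = 0.496 / 834.4 = 0.00059445
20 log₁₀(0.00059445) = -64.52 dB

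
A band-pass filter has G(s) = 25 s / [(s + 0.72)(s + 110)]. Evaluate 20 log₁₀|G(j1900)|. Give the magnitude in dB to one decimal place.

|j1900| = 1900
|j1900 + 0.72| = √(1900² + 0.72²) = 1900
|j1900 + 110| = √(1900² + 110²) = 1903
|G(j1900)| = 25 × 1900 / (1900 × 1903) = 0.013136
20 log₁₀(0.013136) = -37.63 dB

-37.6 dB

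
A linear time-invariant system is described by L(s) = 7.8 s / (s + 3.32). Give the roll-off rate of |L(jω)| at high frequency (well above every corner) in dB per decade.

With 1 zero and 1 pole, the high-frequency asymptotic slope is 20 × (1 − 1) = 0 dB/decade.

0 dB/decade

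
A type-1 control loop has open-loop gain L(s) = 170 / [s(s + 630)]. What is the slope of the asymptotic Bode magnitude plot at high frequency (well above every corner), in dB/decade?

With 0 zeros and 2 poles, the high-frequency asymptotic slope is 20 × (0 − 2) = -40 dB/decade.

-40 dB/decade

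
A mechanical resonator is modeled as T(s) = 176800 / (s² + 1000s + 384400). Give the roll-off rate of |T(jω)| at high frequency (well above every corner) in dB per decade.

With 0 zeros and 2 poles, the high-frequency asymptotic slope is 20 × (0 − 2) = -40 dB/decade.

-40 dB/decade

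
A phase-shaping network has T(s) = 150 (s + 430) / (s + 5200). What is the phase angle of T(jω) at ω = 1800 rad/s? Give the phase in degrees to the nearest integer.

∠(j1800 + 430) = arctan(1800/430) = 76.56°
∠(j1800 + 5200) = arctan(1800/5200) = 19.09°
∠T(j1800) = 76.56° − 19.09° = 57.47°

57 deg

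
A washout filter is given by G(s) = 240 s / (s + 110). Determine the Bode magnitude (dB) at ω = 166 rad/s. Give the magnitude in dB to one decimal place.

46.0 dB

|j166| = 166
|j166 + 110| = √(166² + 110²) = 199.1
|G(j166)| = 240 × 166 / 199.1 = 200.06
20 log₁₀(200.06) = 46.02 dB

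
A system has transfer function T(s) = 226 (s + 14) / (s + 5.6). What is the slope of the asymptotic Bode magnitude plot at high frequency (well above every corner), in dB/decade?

With 1 zero and 1 pole, the high-frequency asymptotic slope is 20 × (1 − 1) = 0 dB/decade.

0 dB/decade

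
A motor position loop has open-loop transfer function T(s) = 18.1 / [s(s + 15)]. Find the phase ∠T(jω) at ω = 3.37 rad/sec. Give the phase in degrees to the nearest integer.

∠(j3.37 + 15) = arctan(3.37/15) = 12.66°
∠(j3.37) = 90.00°
∠T(j3.37) = − (12.66° + 90.00°) = -102.66°

-103°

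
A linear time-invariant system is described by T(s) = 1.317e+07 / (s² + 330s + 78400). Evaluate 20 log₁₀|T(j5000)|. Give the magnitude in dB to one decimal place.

|(j5000)² + 330(j5000) + 78400| = |-2.4922e+07 + j1.65e+06| = 2.498e+07
|T(j5000)| = 1.317e+07 / 2.498e+07 = 0.5273
20 log₁₀(0.5273) = -5.56 dB

-5.6 dB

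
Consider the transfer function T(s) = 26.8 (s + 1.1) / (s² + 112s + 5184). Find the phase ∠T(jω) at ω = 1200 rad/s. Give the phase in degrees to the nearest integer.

-85°

∠(j1200 + 1.1) = arctan(1200/1.1) = 89.95°
∠[(j1200)² + 112(j1200) + 5184] = ∠[-1.4348e+06 + j1.344e+05] = 174.65°
∠T(j1200) = 89.95° − 174.65° = -84.70°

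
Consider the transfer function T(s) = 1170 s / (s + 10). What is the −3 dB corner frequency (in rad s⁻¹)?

10 rad s⁻¹

For a single-pole high-pass, the −3 dB point is at the pole: ω = 10 rad s⁻¹.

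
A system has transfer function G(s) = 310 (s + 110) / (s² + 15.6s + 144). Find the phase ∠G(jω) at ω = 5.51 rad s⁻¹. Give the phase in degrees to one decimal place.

∠(j5.51 + 110) = arctan(5.51/110) = 2.87°
∠[(j5.51)² + 15.6(j5.51) + 144] = ∠[113.64 + j85.956] = 37.10°
∠G(j5.51) = 2.87° − 37.10° = -34.24°

-34.2°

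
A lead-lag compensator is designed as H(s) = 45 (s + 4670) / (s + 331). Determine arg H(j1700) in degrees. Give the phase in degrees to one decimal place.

∠(j1700 + 4670) = arctan(1700/4670) = 20.00°
∠(j1700 + 331) = arctan(1700/331) = 78.98°
∠H(j1700) = 20.00° − 78.98° = -58.98°

-59.0°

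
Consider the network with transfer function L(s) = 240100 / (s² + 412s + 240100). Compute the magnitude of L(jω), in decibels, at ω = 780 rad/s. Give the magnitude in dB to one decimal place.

-6.2 dB

|(j780)² + 412(j780) + 240100| = |-3.683e+05 + j3.2136e+05| = 4.888e+05
|L(j780)| = 240100 / 4.888e+05 = 0.49121
20 log₁₀(0.49121) = -6.17 dB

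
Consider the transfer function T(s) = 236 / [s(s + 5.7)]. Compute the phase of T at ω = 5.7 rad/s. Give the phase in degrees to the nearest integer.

∠(j5.7 + 5.7) = arctan(5.7/5.7) = 45.00°
∠(j5.7) = 90.00°
∠T(j5.7) = − (45.00° + 90.00°) = -135.00°

-135°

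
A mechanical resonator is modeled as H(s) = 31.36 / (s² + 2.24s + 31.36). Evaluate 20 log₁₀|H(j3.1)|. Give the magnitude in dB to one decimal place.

|(j3.1)² + 2.24(j3.1) + 31.36| = |21.75 + j6.944| = 22.83
|H(j3.1)| = 31.36 / 22.83 = 1.3735
20 log₁₀(1.3735) = 2.76 dB

2.8 dB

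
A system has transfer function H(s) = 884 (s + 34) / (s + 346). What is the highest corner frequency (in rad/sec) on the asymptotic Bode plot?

Break frequencies occur at each pole and zero magnitude: 34 rad/sec, 346 rad/sec.
The highest is 346 rad/sec.

346 rad/sec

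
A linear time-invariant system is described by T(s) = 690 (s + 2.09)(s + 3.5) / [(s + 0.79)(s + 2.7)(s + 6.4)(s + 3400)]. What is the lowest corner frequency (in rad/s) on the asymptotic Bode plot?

0.79 rad/s

Break frequencies occur at each pole and zero magnitude: 0.79 rad/s, 2.09 rad/s, 2.7 rad/s, 3.5 rad/s, 6.4 rad/s, 3400 rad/s.
The lowest is 0.79 rad/s.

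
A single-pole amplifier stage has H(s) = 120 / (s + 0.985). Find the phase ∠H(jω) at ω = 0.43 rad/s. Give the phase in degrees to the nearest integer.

∠(j0.43 + 0.985) = arctan(0.43/0.985) = 23.58°
∠H(j0.43) = −23.58° = -23.58°

-24 deg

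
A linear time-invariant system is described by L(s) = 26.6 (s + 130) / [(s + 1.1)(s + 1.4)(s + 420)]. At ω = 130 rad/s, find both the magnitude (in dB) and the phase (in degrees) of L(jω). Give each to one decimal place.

|j130 + 130| = √(130² + 130²) = 183.8
|j130 + 1.1| = √(130² + 1.1²) = 130
|j130 + 1.4| = √(130² + 1.4²) = 130
|j130 + 420| = √(130² + 420²) = 439.7
|L(j130)| = 26.6 × 183.8 / (130 × 130 × 439.7) = 0.00065811
20 log₁₀(0.00065811) = -63.63 dB
∠(j130 + 130) = arctan(130/130) = 45.00°
∠(j130 + 1.1) = arctan(130/1.1) = 89.52°
∠(j130 + 1.4) = arctan(130/1.4) = 89.38°
∠(j130 + 420) = arctan(130/420) = 17.20°
∠L(j130) = 45.00° − (89.52° + 89.38° + 17.20°) = -151.10°

|L| = -63.6 dB, ∠L = -151.1°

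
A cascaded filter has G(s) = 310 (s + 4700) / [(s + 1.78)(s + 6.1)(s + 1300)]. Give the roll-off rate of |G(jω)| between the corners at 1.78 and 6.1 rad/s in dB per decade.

-20 dB/decade

In this band the factors already past their corner are: pole at 1.78; net slope = -20 dB/decade.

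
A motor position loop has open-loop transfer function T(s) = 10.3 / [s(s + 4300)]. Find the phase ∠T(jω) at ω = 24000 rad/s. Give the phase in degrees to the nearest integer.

-170°

∠(j24000 + 4300) = arctan(24000/4300) = 79.84°
∠(j24000) = 90.00°
∠T(j24000) = − (79.84° + 90.00°) = -169.84°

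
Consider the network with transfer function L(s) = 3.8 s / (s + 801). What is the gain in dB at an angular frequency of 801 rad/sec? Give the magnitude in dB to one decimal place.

8.6 dB

|j801| = 801
|j801 + 801| = √(801² + 801²) = 1133
|L(j801)| = 3.8 × 801 / 1133 = 2.687
20 log₁₀(2.687) = 8.59 dB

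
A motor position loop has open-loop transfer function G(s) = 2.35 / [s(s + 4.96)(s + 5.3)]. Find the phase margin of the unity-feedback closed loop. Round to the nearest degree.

Gain crossover: |G(jω)| = 1 at ω ≈ 0.0894 rad/sec.
∠G(j0.0894) = −90° − arctan(0.0894/4.96) − arctan(0.0894/5.3) ≈ -92.00°
PM = 180° + (-92.00°) = 88.00°

88 deg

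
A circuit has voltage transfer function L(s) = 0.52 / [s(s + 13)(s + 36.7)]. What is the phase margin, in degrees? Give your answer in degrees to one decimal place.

Gain crossover: |L(jω)| = 1 at ω ≈ 0.00109 rad/s.
∠L(j0.00109) = −90° − arctan(0.00109/13) − arctan(0.00109/36.7) ≈ -90.01°
PM = 180° + (-90.01°) = 89.99°

90.0°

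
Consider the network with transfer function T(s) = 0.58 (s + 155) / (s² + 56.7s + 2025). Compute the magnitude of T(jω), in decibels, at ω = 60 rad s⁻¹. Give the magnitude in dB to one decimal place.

|j60 + 155| = √(60² + 155²) = 166.2
|(j60)² + 56.7(j60) + 2025| = |-1575 + j3402| = 3749
|T(j60)| = 0.58 × 166.2 / 3749 = 0.025714
20 log₁₀(0.025714) = -31.80 dB

-31.8 dB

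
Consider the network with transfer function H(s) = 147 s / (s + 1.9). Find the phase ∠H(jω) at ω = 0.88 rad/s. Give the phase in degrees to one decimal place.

∠(j0.88) = 90.00°
∠(j0.88 + 1.9) = arctan(0.88/1.9) = 24.85°
∠H(j0.88) = 90.00° − 24.85° = 65.15°

65.1 deg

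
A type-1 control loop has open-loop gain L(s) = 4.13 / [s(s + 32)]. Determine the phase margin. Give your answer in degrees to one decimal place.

Gain crossover: |L(jω)| = 1 at ω ≈ 0.129 rad/s.
∠L(j0.129) = −90° − arctan(0.129/32) ≈ -90.23°
PM = 180° + (-90.23°) = 89.77°

89.8°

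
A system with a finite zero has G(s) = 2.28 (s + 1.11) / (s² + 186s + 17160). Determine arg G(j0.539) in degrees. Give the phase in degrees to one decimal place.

∠(j0.539 + 1.11) = arctan(0.539/1.11) = 25.90°
∠[(j0.539)² + 186(j0.539) + 17160] = ∠[17160 + j100.25] = 0.33°
∠G(j0.539) = 25.90° − 0.33° = 25.57°

25.6°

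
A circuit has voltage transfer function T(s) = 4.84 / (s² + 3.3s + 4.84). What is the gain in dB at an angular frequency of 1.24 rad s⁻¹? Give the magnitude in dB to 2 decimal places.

|(j1.24)² + 3.3(j1.24) + 4.84| = |3.3024 + j4.092| = 5.258
|T(j1.24)| = 4.84 / 5.258 = 0.92044
20 log₁₀(0.92044) = -0.720 dB

-0.72 dB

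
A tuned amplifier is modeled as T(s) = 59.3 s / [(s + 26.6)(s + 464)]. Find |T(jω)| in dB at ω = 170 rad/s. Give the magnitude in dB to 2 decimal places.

|j170| = 170
|j170 + 26.6| = √(170² + 26.6²) = 172.1
|j170 + 464| = √(170² + 464²) = 494.2
|T(j170)| = 59.3 × 170 / (172.1 × 494.2) = 0.11856
20 log₁₀(0.11856) = -18.521 dB

-18.52 dB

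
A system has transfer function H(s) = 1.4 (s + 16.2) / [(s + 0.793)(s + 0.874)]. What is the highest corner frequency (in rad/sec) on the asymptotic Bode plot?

Break frequencies occur at each pole and zero magnitude: 0.793 rad/sec, 0.874 rad/sec, 16.2 rad/sec.
The highest is 16.2 rad/sec.

16.2 rad/sec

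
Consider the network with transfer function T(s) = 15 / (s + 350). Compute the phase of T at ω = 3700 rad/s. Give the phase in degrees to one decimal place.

∠(j3700 + 350) = arctan(3700/350) = 84.60°
∠T(j3700) = −84.60° = -84.60°

-84.6 deg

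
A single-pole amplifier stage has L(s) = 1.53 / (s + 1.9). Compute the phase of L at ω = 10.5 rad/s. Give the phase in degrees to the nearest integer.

∠(j10.5 + 1.9) = arctan(10.5/1.9) = 79.74°
∠L(j10.5) = −79.74° = -79.74°

-80°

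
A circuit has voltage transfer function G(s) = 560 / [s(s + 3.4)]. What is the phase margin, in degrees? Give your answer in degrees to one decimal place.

Gain crossover: |G(jω)| = 1 at ω ≈ 23.5 rad/s.
∠G(j23.5) = −90° − arctan(23.5/3.4) ≈ -171.78°
PM = 180° + (-171.78°) = 8.22°

8.2 deg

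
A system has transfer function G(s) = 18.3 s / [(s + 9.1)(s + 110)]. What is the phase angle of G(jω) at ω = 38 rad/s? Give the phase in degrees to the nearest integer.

∠(j38) = 90.00°
∠(j38 + 9.1) = arctan(38/9.1) = 76.53°
∠(j38 + 110) = arctan(38/110) = 19.06°
∠G(j38) = 90.00° − (76.53° + 19.06°) = -5.59°

-6°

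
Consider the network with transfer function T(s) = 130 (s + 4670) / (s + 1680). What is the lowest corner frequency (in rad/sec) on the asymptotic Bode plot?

1680 rad/sec

Break frequencies occur at each pole and zero magnitude: 1680 rad/sec, 4670 rad/sec.
The lowest is 1680 rad/sec.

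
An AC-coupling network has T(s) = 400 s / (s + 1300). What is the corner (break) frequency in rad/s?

The single real pole at s = −1300 gives a corner at ω = 1300 rad/s.

1300 rad/s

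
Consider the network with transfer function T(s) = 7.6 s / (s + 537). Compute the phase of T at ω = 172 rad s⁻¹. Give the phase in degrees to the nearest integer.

72°

∠(j172) = 90.00°
∠(j172 + 537) = arctan(172/537) = 17.76°
∠T(j172) = 90.00° − 17.76° = 72.24°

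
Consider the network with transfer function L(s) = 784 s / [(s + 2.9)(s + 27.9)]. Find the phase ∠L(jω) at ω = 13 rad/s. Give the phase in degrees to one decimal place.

-12.4°

∠(j13) = 90.00°
∠(j13 + 2.9) = arctan(13/2.9) = 77.42°
∠(j13 + 27.9) = arctan(13/27.9) = 24.98°
∠L(j13) = 90.00° − (77.42° + 24.98°) = -12.41°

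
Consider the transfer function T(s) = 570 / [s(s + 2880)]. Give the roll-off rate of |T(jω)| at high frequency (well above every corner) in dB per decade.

With 0 zeros and 2 poles, the high-frequency asymptotic slope is 20 × (0 − 2) = -40 dB/decade.

-40 dB/decade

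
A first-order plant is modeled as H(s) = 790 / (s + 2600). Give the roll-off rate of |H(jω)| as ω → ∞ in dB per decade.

With 0 zeros and 1 pole, the high-frequency asymptotic slope is 20 × (0 − 1) = -20 dB/decade.

-20 dB/decade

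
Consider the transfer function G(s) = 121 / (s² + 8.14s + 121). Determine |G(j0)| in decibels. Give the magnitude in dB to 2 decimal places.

G(0) = 121 / 121 = 1
20 log₁₀(1) = 0.000 dB

0.00 dB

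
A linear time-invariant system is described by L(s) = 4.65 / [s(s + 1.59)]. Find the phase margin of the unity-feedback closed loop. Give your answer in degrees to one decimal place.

40.1°

Gain crossover: |L(jω)| = 1 at ω ≈ 1.89 rad/s.
∠L(j1.89) = −90° − arctan(1.89/1.59) ≈ -139.86°
PM = 180° + (-139.86°) = 40.14°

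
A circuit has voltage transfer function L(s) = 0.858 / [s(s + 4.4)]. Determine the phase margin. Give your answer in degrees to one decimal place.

Gain crossover: |L(jω)| = 1 at ω ≈ 0.195 rad s⁻¹.
∠L(j0.195) = −90° − arctan(0.195/4.4) ≈ -92.54°
PM = 180° + (-92.54°) = 87.46°

87.5°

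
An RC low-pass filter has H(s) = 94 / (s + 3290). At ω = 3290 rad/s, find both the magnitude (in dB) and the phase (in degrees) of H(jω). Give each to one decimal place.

|j3290 + 3290| = √(3290² + 3290²) = 4653
|H(j3290)| = 94 / 4653 = 0.020203
20 log₁₀(0.020203) = -33.89 dB
∠(j3290 + 3290) = arctan(3290/3290) = 45.00°
∠H(j3290) = −45.00° = -45.00°

|H| = -33.9 dB, ∠H = -45.0°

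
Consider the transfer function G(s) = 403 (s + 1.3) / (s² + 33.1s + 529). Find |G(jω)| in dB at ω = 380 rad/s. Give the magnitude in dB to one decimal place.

0.5 dB

|j380 + 1.3| = √(380² + 1.3²) = 380
|(j380)² + 33.1(j380) + 529| = |-1.4387e+05 + j12578| = 1.444e+05
|G(j380)| = 403 × 380 / 1.444e+05 = 1.0604
20 log₁₀(1.0604) = 0.51 dB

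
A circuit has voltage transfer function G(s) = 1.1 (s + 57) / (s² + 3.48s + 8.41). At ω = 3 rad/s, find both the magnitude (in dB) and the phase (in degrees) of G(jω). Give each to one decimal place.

|G| = 15.6 dB, ∠G = -90.2 deg

|j3 + 57| = √(3² + 57²) = 57.08
|(j3)² + 3.48(j3) + 8.41| = |-0.59 + j10.44| = 10.46
|G(j3)| = 1.1 × 57.08 / 10.46 = 6.0045
20 log₁₀(6.0045) = 15.57 dB
∠(j3 + 57) = arctan(3/57) = 3.01°
∠[(j3)² + 3.48(j3) + 8.41] = ∠[-0.59 + j10.44] = 93.23°
∠G(j3) = 3.01° − 93.23° = -90.22°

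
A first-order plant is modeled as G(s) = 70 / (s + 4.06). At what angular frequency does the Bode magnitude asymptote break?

The single real pole at s = −4.06 gives a corner at ω = 4.06 rad/s.

4.06 rad/s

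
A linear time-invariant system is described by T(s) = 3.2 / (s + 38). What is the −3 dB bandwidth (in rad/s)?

38 rad/s

For a single-pole low-pass, the −3 dB point is at the pole: ω = 38 rad/s.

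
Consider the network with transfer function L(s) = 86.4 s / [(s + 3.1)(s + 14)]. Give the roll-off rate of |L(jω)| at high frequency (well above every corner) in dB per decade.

-20 dB/decade

With 1 zero and 2 poles, the high-frequency asymptotic slope is 20 × (1 − 2) = -20 dB/decade.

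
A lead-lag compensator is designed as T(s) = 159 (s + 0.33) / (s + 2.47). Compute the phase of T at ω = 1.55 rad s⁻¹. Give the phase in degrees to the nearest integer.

46°

∠(j1.55 + 0.33) = arctan(1.55/0.33) = 77.98°
∠(j1.55 + 2.47) = arctan(1.55/2.47) = 32.11°
∠T(j1.55) = 77.98° − 32.11° = 45.87°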